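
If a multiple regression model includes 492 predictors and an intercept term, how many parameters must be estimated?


Including the intercept, the model has 492 predictor coefficients + 1 intercept.
Total = 493.

493


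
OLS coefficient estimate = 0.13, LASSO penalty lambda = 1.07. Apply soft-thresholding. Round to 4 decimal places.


Check: |0.13| = 0.13 vs lambda = 1.07.
Since |beta| <= lambda, the coefficient is set to 0.
Soft-thresholded coefficient = 0.0000.

0.0000


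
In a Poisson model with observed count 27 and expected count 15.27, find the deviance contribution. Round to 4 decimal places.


First: ln(27/15.27) = 0.569947.
Then: 27 * 0.569947 = 15.388569.
y - mu = 27 - 15.27 = 11.73.
D = 2(15.388569 - 11.73) = 7.317138, which rounds to 7.3171.

7.3171


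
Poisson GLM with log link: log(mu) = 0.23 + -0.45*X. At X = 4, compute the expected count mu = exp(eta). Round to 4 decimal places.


Linear predictor: eta = 0.23 + (-0.45)(4) = -1.5700.
Expected count: mu = exp(-1.5700) = 0.2080.

0.2080


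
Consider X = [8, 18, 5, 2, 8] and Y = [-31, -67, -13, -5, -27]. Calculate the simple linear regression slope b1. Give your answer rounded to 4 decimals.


Calculate xbar = 8.2000, ybar = -28.6000.
S_xx = 144.8000, S_xy = -572.4000.
Using b1 = S_xy / S_xx = -572.4000 / 144.8000, we get b1 = -3.9530.

-3.9530


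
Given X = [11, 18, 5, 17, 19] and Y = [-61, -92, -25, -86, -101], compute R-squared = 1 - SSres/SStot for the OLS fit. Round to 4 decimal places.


The fitted line is Y = -0.7000 + -5.1643*X.
SSres = 28.2214, SStot = 3762.0000.
R^2 = 1 - SSres/SStot = 0.9925.

0.9925


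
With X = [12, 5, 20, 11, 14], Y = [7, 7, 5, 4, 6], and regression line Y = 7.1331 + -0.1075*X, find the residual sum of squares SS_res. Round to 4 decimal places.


Predicted values from Y = 7.1331 + -0.1075*X.
Residuals: [1.1569, 0.4044, 0.0169, -1.9506, 0.3719].
SSres = 5.4454.

5.4454


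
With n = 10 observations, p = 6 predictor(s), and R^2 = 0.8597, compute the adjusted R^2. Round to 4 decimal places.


Using the formula:
(1 - 0.8597) = 0.1403.
Multiply by 9/3: 0.1403 * 9 = 1.2627, then 1.2627 / 3 = 0.4209.
Adj R^2 = 1 - 0.4209 = 0.5791.

0.5791


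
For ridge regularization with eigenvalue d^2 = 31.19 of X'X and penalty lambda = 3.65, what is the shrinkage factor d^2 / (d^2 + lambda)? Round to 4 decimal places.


d^2 + lambda = 31.19 + 3.65 = 34.8400.
Shrinkage factor = 31.19/34.8400 = 0.8952.

0.8952


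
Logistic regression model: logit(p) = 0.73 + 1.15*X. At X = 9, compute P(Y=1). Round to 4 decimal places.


z = 0.73 + 1.15 * 9 = 11.0800.
Sigmoid: P = 1 / (1 + exp(-11.0800)) = 1.0000.

1.0000


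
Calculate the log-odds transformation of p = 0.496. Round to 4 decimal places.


1 - p = 0.504.
p/(1-p) = 0.9841.
logit = ln(0.9841) = -0.0160.

-0.0160


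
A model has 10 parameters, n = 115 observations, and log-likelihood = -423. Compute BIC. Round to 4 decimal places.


Compute k*ln(n) = 10*ln(115) = 10*4.744932 = 47.449320.
Then -2*loglik = 846.
BIC = 47.449320 + 846 = 893.449320, which rounds to 893.4493.

893.4493


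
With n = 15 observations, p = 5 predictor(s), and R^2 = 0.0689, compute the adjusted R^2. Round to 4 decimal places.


Plug in: Adj R^2 = 1 - (1 - 0.0689) * 14/9.
= 1 - 0.9311 * 14/9
= 1 - 13.0354 / 9
= 1 - 1.4484 = -0.4484.

-0.4484


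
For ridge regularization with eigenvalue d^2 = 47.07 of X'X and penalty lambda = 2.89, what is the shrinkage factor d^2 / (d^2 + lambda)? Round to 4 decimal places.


d^2 + lambda = 47.07 + 2.89 = 49.9600.
Shrinkage factor = 47.07/49.9600 = 0.9422.

0.9422


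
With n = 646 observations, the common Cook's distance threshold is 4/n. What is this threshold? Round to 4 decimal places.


The threshold is 4/n.
4/646 = 0.0062.

0.0062


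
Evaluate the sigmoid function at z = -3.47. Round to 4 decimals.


Compute exp(3.4700) = 32.1367.
Sigmoid = 1 / (1 + 32.1367) = 1 / 33.1367 = 0.0302.

0.0302


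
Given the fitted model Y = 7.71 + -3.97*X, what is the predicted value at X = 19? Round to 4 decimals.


Substitute X = 19 into the equation:
Y = 7.71 + -3.97 * 19 = 7.71 + -75.4300 = -67.7200.

-67.7200


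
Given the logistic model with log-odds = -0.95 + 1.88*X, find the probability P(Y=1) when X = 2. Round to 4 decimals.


Linear predictor: z = -0.95 + 1.88 * 2 = 2.8100.
P = 1/(1 + exp(-2.8100)) = 1/(1 + 0.0602) = 0.9432.

0.9432


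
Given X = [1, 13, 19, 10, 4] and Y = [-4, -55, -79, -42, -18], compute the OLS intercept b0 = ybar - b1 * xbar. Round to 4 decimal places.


Compute b1 = -4.1462 from the OLS formula.
With xbar = 9.4000 and ybar = -39.6000, the intercept is:
b0 = -39.6000 - -4.1462 * 9.4000 = -0.6257.

-0.6257


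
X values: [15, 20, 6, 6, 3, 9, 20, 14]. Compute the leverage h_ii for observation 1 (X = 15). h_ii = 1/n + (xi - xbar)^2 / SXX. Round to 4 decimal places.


n = 8, xbar = 11.6250.
SXX = sum((xi - xbar)^2) = 301.8750.
h = 1/8 + (15 - 11.6250)^2 / 301.8750 = 0.1627.

0.1627


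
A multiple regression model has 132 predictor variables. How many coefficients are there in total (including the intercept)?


Total coefficients = number of predictors + 1 (for the intercept).
= 132 + 1 = 133.

133


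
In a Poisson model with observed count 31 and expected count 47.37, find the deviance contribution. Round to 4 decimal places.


y/mu = 31/47.37 = 0.654423 (approx.), and ln(31/47.37) = -0.424002.
y * ln(y/mu) = 31 * -0.424002 = -13.144062.
y - mu = -16.37.
D = 2 * (-13.144062 - -16.37) = 6.451876, which rounds to 6.4519.

6.4519


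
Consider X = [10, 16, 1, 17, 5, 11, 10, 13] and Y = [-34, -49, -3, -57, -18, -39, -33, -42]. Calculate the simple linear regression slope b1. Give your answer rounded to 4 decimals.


The sample means are xbar = 10.3750 and ybar = -34.3750.
Compute S_xx = 199.8750 and S_xy = -637.8750.
Slope b1 = S_xy / S_xx = -637.8750 / 199.8750 = -3.1914.

-3.1914


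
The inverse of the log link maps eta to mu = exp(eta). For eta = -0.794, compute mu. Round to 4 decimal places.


Apply the inverse link:
mu = e^-0.794 = 0.4520.

0.4520


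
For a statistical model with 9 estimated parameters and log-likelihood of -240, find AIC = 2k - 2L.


Compute:
2k = 2*9 = 18.
-2*loglik = -2*(-240) = 480.
AIC = 18 + 480 = 498.

498


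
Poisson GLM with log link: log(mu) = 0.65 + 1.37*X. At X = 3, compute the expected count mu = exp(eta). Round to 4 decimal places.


Compute eta = 0.65 + 1.37 * 3 = 4.7600.
Apply inverse link: mu = e^4.7600 = 116.7459.

116.7459


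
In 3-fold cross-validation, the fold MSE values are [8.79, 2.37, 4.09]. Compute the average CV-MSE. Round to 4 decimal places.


Sum of fold MSEs = 15.2500.
Average = 15.2500 / 3 = 5.0833.

5.0833


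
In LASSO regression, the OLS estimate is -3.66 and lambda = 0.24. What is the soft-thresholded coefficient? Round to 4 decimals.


|beta_OLS| = 3.66.
lambda = 0.24.
Since |beta| > lambda, coefficient = sign(beta)*(|beta| - lambda) = -3.4200.
Result = -3.4200.

-3.4200


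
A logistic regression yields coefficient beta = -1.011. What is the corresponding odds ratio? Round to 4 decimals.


The odds ratio is computed as:
OR = e^(-1.011) = 0.3639.

0.3639


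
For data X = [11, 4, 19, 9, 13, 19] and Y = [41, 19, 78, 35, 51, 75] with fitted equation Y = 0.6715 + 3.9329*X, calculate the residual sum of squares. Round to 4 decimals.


Compute predicted values, then residuals = yi - yhat_i.
Residuals: [-2.9334, 2.5969, 2.6034, -1.0676, -0.7992, -0.3966].
SSres = sum(residual^2) = 24.0622.

24.0622


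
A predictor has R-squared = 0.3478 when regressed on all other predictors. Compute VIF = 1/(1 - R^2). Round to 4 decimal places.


Denominator: 1 - 0.3478 = 0.6522.
VIF = 1 / 0.6522 = 1.5333.

1.5333


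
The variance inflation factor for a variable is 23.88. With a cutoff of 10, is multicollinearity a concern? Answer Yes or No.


Check: VIF = 23.88 vs threshold = 10.
Since 23.88 >= 10, the answer is Yes.

Yes


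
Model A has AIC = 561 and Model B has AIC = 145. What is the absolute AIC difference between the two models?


|AIC_A - AIC_B| = |561 - 145| = 416.
Model B is preferred (lower AIC).

416


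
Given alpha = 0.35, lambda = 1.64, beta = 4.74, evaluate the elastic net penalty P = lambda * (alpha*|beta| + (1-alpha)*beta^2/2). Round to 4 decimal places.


Compute:
L1 = 0.35 * 4.74 = 1.6590.
L2 = 0.65 * 4.74^2 / 2 = 7.3020.
Penalty = 1.64 * (1.6590 + 7.3020) = 14.6960.

14.6960


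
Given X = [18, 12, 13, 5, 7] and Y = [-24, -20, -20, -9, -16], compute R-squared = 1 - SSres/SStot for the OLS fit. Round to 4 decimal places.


The fitted line is Y = -6.3849 + -1.0377*X.
SSres = 14.6491, SStot = 128.8000.
R^2 = 1 - SSres/SStot = 0.8863.

0.8863


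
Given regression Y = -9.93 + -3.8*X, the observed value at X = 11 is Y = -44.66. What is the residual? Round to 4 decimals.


Compute yhat = -9.93 + (-3.8)(11) = -51.7300.
Residual = actual - predicted = -44.66 - -51.7300 = 7.0700.

7.0700


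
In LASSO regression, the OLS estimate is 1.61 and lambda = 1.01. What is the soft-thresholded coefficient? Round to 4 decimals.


|beta_OLS| = 1.61.
lambda = 1.01.
Since |beta| > lambda, coefficient = sign(beta)*(|beta| - lambda) = 0.6000.
Result = 0.6000.

0.6000


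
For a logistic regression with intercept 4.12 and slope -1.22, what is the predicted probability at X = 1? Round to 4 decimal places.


z = 4.12 + -1.22 * 1 = 2.9000.
Sigmoid: P = 1 / (1 + exp(-2.9000)) = 0.9478.

0.9478


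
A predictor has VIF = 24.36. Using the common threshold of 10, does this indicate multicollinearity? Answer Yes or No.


The threshold is 10.
VIF = 24.36 is >= 10.
Multicollinearity indication: Yes.

Yes


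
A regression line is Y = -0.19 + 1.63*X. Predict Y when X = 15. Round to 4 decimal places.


Predicted value:
Y = -0.19 + (1.63)(15) = -0.19 + 24.4500 = 24.2600.

24.2600


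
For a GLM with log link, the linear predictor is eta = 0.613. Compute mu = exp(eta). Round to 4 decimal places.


The inverse log link gives:
mu = exp(0.613) = 1.8460.

1.8460


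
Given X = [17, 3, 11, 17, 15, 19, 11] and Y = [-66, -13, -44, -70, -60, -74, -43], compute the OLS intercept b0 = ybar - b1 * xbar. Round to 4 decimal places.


The slope is b1 = -3.8917.
Sample means are xbar = 13.2857 and ybar = -52.8571.
Intercept: b0 = -52.8571 - (-3.8917)(13.2857) = -1.1529.

-1.1529


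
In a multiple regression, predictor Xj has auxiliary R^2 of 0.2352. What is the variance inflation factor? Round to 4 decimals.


VIF = 1 / (1 - 0.2352).
= 1 / 0.7648 = 1.3075.

1.3075


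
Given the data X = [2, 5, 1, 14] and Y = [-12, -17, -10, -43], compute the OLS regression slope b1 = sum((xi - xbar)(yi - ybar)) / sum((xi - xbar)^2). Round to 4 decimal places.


The sample means are xbar = 5.5000 and ybar = -20.5000.
Compute S_xx = 105.0000 and S_xy = -270.0000.
Slope b1 = S_xy / S_xx = -270.0000 / 105.0000 = -2.5714.

-2.5714


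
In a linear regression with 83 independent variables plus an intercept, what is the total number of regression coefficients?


Including the intercept, the model has 83 predictor coefficients + 1 intercept.
Total = 84.

84


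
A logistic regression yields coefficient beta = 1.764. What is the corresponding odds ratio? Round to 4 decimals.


The odds ratio is computed as:
OR = e^(1.764) = 5.8357.

5.8357


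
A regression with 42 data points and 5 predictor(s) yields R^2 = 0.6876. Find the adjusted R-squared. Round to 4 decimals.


Plug in: Adj R^2 = 1 - (1 - 0.6876) * 41/36.
= 1 - 0.3124 * 41/36
= 1 - 12.8084 / 36
= 1 - 0.3558 = 0.6442.

0.6442


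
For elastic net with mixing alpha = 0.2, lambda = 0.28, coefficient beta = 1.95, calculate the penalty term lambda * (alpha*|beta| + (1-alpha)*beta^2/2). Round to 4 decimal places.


alpha * |beta| = 0.2 * 1.95 = 0.3900.
(1-alpha) * beta^2/2 = 0.8 * 3.8025/2 = 1.5210.
Total = 0.28 * (0.3900 + 1.5210) = 0.5351.

0.5351


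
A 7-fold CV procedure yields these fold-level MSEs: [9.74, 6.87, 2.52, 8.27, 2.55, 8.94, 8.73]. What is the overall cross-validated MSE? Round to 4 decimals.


Sum of fold MSEs = 47.6200.
Average = 47.6200 / 7 = 6.8029.

6.8029


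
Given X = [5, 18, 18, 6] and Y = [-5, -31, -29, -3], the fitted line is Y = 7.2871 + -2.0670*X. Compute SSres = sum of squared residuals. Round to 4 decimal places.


Compute predicted values, then residuals = yi - yhat_i.
Residuals: [-1.9521, -1.0811, 0.9189, 2.1149].
SSres = sum(residual^2) = 10.2967.

10.2967


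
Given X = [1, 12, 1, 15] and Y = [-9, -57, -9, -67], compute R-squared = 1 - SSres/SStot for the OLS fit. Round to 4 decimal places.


Fit the OLS line: b0 = -4.9440, b1 = -4.2146.
SSres = 3.5956.
SStot = 2859.0000.
R^2 = 1 - 3.5956/2859.0000 = 0.9987.

0.9987


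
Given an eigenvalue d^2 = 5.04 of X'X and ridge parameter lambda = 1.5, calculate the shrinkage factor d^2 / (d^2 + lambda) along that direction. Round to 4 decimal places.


d^2 + lambda = 5.04 + 1.5 = 6.5400.
Shrinkage factor = 5.04/6.5400 = 0.7706.

0.7706


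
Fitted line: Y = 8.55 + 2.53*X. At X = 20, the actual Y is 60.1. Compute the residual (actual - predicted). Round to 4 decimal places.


Predicted = 8.55 + 2.53 * 20 = 59.1500.
Residual = 60.1 - 59.1500 = 0.9500.

0.9500


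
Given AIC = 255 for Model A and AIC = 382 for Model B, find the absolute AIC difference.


Compute |255 - 382| = 127.
Model A has the smaller AIC.

127


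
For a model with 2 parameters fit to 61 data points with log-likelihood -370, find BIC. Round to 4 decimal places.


k * ln(n) = 2 * ln(61) = 2 * 4.110874 = 8.221748.
-2 * loglik = -2 * (-370) = 740.
BIC = 8.221748 + 740 = 748.221748, which rounds to 748.2217.

748.2217


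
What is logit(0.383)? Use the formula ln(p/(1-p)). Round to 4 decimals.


1 - p = 0.617.
p/(1-p) = 0.6207.
logit = ln(0.6207) = -0.4768.

-0.4768


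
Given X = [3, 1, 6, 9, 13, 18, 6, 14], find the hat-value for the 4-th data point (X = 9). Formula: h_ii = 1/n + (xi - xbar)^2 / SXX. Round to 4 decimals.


n = 8, xbar = 8.7500.
SXX = sum((xi - xbar)^2) = 239.5000.
h = 1/8 + (9 - 8.7500)^2 / 239.5000 = 0.1253.

0.1253


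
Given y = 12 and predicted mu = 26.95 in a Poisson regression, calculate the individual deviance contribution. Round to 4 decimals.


First: ln(12/26.95) = -0.809077.
Then: 12 * -0.809077 = -9.708924.
y - mu = 12 - 26.95 = -14.95.
D = 2(-9.708924 - -14.95) = 10.482152, which rounds to 10.4822.

10.4822


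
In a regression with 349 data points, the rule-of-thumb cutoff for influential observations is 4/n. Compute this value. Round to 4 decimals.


Cook's distance cutoff = 4/n = 4/349.
= 0.0115.

0.0115


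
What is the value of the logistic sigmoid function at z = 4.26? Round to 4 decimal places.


First, exp(-4.2600) = 0.0141.
Then sigma(z) = 1/(1 + 0.0141) = 0.9861.

0.9861


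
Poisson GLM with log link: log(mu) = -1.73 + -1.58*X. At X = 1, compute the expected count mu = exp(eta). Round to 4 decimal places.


Linear predictor: eta = -1.73 + (-1.58)(1) = -3.3100.
Expected count: mu = exp(-3.3100) = 0.0365.

0.0365


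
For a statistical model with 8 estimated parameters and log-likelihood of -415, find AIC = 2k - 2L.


AIC = 2*8 - 2*(-415).
= 16 + 830 = 846.

846


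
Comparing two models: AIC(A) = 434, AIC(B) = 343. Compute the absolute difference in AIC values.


Absolute difference = |434 - 343| = 91.
The model with lower AIC (B) is preferred.

91


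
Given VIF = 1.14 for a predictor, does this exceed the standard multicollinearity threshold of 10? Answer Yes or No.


The threshold is 10.
VIF = 1.14 is < 10.
Multicollinearity indication: No.

No


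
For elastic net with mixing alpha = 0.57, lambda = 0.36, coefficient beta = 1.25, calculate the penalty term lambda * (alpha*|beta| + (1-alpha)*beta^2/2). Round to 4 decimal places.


Compute:
L1 = 0.57 * 1.25 = 0.7125.
L2 = 0.43 * 1.25^2 / 2 = 0.3359.
Penalty = 0.36 * (0.7125 + 0.3359) = 0.3774.

0.3774


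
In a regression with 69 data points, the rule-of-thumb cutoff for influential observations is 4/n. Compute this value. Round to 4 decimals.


The threshold is 4/n.
4/69 = 0.0580.

0.0580


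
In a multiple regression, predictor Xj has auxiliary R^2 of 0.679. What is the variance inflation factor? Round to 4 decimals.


Denominator: 1 - 0.679 = 0.321.
VIF = 1 / 0.321 = 3.1153.

3.1153


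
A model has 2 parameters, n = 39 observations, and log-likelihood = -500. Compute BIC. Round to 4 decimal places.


ln(39) = 3.663562.
k * ln(n) = 2 * 3.663562 = 7.327124.
-2L = 1000.
BIC = 7.327124 + 1000 = 1007.327124, which rounds to 1007.3271.

1007.3271


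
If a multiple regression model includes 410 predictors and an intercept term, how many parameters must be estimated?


Each predictor gets one coefficient, plus one intercept.
Total parameters = 410 + 1 = 411.

411


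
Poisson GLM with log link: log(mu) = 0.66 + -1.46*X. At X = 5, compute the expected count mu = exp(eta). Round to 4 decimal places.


Compute eta = 0.66 + -1.46 * 5 = -6.6400.
Apply inverse link: mu = e^-6.6400 = 0.0013.

0.0013


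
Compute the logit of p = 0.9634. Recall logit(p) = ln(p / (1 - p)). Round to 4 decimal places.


The odds are p/(1-p) = 0.9634 / 0.0366 = 26.3224.
logit(p) = ln(26.3224) = 3.2704.

3.2704


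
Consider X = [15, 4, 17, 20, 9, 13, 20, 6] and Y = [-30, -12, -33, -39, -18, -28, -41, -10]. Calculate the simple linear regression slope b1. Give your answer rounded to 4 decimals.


Calculate xbar = 13.0000, ybar = -26.3750.
S_xx = 264.0000, S_xy = -502.0000.
Using b1 = S_xy / S_xx = -502.0000 / 264.0000, we get b1 = -1.9015.

-1.9015


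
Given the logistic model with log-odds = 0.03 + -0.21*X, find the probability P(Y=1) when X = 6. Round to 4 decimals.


Compute z = 0.03 + (-0.21)(6) = -1.2300.
exp(-z) = 3.4212.
P = 1/(1 + 3.4212) = 0.2262.

0.2262


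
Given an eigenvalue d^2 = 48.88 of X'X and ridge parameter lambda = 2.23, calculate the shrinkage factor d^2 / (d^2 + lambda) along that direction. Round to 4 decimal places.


d^2 + lambda = 48.88 + 2.23 = 51.1100.
Shrinkage factor = 48.88/51.1100 = 0.9564.

0.9564


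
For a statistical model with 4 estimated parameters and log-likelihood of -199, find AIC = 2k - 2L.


Compute:
2k = 2*4 = 8.
-2*loglik = -2*(-199) = 398.
AIC = 8 + 398 = 406.

406


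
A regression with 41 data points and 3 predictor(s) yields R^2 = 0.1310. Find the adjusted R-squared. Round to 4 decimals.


Using the formula:
(1 - 0.1310) = 0.8690.
Multiply by 40/37: 0.8690 * 40 = 34.7600, then 34.7600 / 37 = 0.9395.
Adj R^2 = 1 - 0.9395 = 0.0605.

0.0605


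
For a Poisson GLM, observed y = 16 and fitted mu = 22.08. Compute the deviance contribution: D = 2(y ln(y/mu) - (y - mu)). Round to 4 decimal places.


y/mu = 16/22.08 = 0.724638 (approx.), and ln(16/22.08) = -0.322083.
y * ln(y/mu) = 16 * -0.322083 = -5.153328.
y - mu = -6.08.
D = 2 * (-5.153328 - -6.08) = 1.853344, which rounds to 1.8533.

1.8533


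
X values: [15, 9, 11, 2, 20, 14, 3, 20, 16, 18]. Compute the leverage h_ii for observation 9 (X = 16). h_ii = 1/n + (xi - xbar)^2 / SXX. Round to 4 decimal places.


Mean of X: xbar = 12.8000.
SXX = 377.6000.
For X = 16: h = 1/10 + (16 - 12.8000)^2/377.6000 = 0.1271.

0.1271


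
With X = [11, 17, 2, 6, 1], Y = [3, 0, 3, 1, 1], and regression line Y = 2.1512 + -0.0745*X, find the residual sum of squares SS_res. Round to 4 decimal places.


For each point, residual = actual - predicted.
Residuals: [1.6683, -0.8847, 0.9978, -0.7042, -1.0767].
Sum of squared residuals = 6.2167.

6.2167


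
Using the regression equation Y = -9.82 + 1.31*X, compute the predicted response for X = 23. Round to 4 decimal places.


Plug X = 23 into Y = -9.82 + 1.31*X:
Y = -9.82 + 30.1300 = 20.3100.

20.3100


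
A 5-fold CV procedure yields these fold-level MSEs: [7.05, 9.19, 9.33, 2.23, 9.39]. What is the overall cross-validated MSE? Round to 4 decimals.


Total MSE across folds = 37.1900.
CV-MSE = 37.1900/5 = 7.4380.

7.4380


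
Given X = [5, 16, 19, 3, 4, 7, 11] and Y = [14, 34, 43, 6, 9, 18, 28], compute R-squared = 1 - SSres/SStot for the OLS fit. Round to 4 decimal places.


The fitted line is Y = 1.5233 + 2.1744*X.
SSres = 21.7558, SStot = 1125.4286.
R^2 = 1 - SSres/SStot = 0.9807.

0.9807


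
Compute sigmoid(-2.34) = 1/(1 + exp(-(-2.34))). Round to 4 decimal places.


Compute exp(2.3400) = 10.3812.
Sigmoid = 1 / (1 + 10.3812) = 1 / 11.3812 = 0.0879.

0.0879


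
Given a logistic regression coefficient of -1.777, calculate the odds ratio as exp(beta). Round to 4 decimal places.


Odds ratio = exp(beta) = exp(-1.777).
= 0.1691.

0.1691


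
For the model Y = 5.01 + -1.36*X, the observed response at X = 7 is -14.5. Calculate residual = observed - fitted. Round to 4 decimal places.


Fitted value at X = 7 is yhat = 5.01 + -1.36*7 = -4.5100.
Residual = -14.5 - -4.5100 = -9.9900.

-9.9900


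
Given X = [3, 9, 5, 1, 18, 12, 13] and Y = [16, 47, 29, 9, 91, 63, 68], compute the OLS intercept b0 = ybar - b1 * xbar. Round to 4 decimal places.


The slope is b1 = 4.9148.
Sample means are xbar = 8.7143 and ybar = 46.1429.
Intercept: b0 = 46.1429 - (4.9148)(8.7143) = 3.3135.

3.3135


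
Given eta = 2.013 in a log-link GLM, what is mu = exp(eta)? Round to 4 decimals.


The inverse log link gives:
mu = exp(2.013) = 7.4857.

7.4857


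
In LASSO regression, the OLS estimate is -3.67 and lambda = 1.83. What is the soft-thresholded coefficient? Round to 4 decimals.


|beta_OLS| = 3.67.
lambda = 1.83.
Since |beta| > lambda, coefficient = sign(beta)*(|beta| - lambda) = -1.8400.
Result = -1.8400.

-1.8400


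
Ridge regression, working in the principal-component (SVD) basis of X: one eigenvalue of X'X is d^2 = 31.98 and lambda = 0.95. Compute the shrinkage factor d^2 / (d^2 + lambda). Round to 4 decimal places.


Compute the denominator: 31.98 + 0.95 = 32.9300.
Shrinkage factor = 31.98 / 32.9300 = 0.9712.

0.9712


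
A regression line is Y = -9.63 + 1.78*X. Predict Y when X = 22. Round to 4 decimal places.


Plug X = 22 into Y = -9.63 + 1.78*X:
Y = -9.63 + 39.1600 = 29.5300.

29.5300


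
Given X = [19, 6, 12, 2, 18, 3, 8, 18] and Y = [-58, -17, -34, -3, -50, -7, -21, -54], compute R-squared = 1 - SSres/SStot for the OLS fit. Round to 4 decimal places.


Fit the OLS line: b0 = 2.7416, b1 = -3.0922.
SSres = 16.5944.
SStot = 3282.0000.
R^2 = 1 - 16.5944/3282.0000 = 0.9949.

0.9949


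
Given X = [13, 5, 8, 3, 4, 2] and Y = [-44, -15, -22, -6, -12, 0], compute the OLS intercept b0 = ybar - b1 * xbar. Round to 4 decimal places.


First find the slope: b1 = -3.7606.
Means: xbar = 5.8333, ybar = -16.5000.
b0 = ybar - b1 * xbar = -16.5000 - -3.7606 * 5.8333 = 5.4366.

5.4366


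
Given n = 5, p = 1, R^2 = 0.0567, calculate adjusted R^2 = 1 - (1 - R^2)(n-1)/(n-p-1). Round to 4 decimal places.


Adjusted R^2 = 1 - (1 - R^2) * (n-1)/(n-p-1).
(1 - R^2) = 0.9433.
(n-1)/(n-p-1) = 4/3.
(1 - R^2) * (n-1) = 0.9433 * 4 = 3.7732.
Divide by (n-p-1): 3.7732 / 3 = 1.2577.
Adj R^2 = 1 - 1.2577 = -0.2577.

-0.2577


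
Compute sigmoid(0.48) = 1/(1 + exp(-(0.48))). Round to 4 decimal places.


Compute exp(-0.4800) = 0.6188.
Sigmoid = 1 / (1 + 0.6188) = 1 / 1.6188 = 0.6177.

0.6177


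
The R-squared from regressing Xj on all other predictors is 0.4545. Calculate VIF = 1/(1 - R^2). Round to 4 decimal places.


VIF = 1 / (1 - 0.4545).
= 1 / 0.5455 = 1.8332.

1.8332


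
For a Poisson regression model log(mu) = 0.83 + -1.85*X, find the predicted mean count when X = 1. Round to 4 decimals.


Compute eta = 0.83 + -1.85 * 1 = -1.0200.
Apply inverse link: mu = e^-1.0200 = 0.3606.

0.3606


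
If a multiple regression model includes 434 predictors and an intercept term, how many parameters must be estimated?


Each predictor gets one coefficient, plus one intercept.
Total parameters = 434 + 1 = 435.

435


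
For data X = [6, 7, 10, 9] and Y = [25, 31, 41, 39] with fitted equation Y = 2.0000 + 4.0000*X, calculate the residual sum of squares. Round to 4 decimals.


Predicted values from Y = 2.0000 + 4.0000*X.
Residuals: [-1.0000, 1.0000, -1.0000, 1.0000].
SSres = 4.0000.

4.0000


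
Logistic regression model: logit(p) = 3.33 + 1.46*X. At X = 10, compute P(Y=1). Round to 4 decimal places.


z = 3.33 + 1.46 * 10 = 17.9300.
Sigmoid: P = 1 / (1 + exp(-17.9300)) = 1.0000.

1.0000


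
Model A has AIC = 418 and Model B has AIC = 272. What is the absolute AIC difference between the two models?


Compute |418 - 272| = 146.
Model B has the smaller AIC.

146


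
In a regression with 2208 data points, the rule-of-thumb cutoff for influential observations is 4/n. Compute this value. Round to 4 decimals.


Using the rule of thumb:
Threshold = 4 / 2208 = 0.0018.

0.0018


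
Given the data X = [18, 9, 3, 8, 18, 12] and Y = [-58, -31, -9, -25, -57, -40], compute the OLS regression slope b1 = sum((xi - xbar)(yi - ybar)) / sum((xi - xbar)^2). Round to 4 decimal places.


Calculate xbar = 11.3333, ybar = -36.6667.
S_xx = 175.3333, S_xy = -562.6667.
Using b1 = S_xy / S_xx = -562.6667 / 175.3333, we get b1 = -3.2091.

-3.2091


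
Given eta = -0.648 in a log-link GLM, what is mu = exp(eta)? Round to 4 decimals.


Apply the inverse link:
mu = e^-0.648 = 0.5231.

0.5231


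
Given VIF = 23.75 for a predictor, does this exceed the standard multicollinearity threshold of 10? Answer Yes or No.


Check: VIF = 23.75 vs threshold = 10.
Since 23.75 >= 10, the answer is Yes.

Yes


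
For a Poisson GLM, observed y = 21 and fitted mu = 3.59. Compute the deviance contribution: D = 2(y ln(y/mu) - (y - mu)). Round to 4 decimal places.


y/mu = 21/3.59 = 5.849582 (approx.), and ln(21/3.59) = 1.766370.
y * ln(y/mu) = 21 * 1.766370 = 37.093770.
y - mu = 17.41.
D = 2 * (37.093770 - 17.41) = 39.367540, which rounds to 39.3675.

39.3675


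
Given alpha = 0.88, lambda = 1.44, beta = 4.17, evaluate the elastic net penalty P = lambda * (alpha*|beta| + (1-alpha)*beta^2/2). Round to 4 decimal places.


Compute:
L1 = 0.88 * 4.17 = 3.6696.
L2 = 0.12 * 4.17^2 / 2 = 1.0433.
Penalty = 1.44 * (3.6696 + 1.0433) = 6.7866.

6.7866


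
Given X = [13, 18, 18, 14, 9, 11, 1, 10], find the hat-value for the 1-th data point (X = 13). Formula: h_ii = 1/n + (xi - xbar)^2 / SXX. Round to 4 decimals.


n = 8, xbar = 11.7500.
SXX = sum((xi - xbar)^2) = 211.5000.
h = 1/8 + (13 - 11.7500)^2 / 211.5000 = 0.1324.

0.1324


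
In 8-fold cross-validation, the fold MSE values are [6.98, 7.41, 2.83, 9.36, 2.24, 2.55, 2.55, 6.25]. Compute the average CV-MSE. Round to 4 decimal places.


Total MSE across folds = 40.1700.
CV-MSE = 40.1700/8 = 5.0213.

5.0213


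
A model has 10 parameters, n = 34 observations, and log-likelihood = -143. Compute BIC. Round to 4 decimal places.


Compute k*ln(n) = 10*ln(34) = 10*3.526361 = 35.263610.
Then -2*loglik = 286.
BIC = 35.263610 + 286 = 321.263610, which rounds to 321.2636.

321.2636


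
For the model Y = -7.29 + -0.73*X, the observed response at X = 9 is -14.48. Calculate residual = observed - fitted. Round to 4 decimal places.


Compute yhat = -7.29 + (-0.73)(9) = -13.8600.
Residual = actual - predicted = -14.48 - -13.8600 = -0.6200.

-0.6200


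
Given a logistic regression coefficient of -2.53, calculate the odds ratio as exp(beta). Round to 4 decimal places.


The odds ratio is computed as:
OR = e^(-2.53) = 0.0797.

0.0797


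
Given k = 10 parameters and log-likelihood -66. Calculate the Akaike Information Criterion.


AIC = 2*10 - 2*(-66).
= 20 + 132 = 152.

152


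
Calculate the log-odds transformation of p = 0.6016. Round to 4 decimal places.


Compute the odds: 0.6016/0.3984 = 1.5100.
Take the natural log: ln(1.5100) = 0.4121.

0.4121


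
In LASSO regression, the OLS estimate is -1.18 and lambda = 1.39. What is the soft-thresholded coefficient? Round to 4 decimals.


Absolute value: |-1.18| = 1.18.
Compare to lambda = 1.39.
Since |beta| <= lambda, the coefficient is set to 0.

0.0000


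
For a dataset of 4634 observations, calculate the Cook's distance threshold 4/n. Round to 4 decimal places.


Using the rule of thumb:
Threshold = 4 / 4634 = 0.0009.

0.0009


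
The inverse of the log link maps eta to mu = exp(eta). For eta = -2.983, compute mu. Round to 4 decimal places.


mu = exp(eta) = exp(-2.983).
= 0.0506.

0.0506


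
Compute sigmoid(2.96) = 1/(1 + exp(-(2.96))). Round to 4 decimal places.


First, exp(-2.9600) = 0.0518.
Then sigma(z) = 1/(1 + 0.0518) = 0.9507.

0.9507


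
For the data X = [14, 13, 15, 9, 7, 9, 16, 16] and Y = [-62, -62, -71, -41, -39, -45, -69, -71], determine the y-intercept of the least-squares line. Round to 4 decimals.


First find the slope: b1 = -3.7952.
Means: xbar = 12.3750, ybar = -57.5000.
b0 = ybar - b1 * xbar = -57.5000 - -3.7952 * 12.3750 = -10.5349.

-10.5349


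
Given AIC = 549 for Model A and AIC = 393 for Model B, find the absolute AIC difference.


Compute |549 - 393| = 156.
Model B has the smaller AIC.

156


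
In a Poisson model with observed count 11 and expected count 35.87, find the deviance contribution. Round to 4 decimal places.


Compute y*ln(y/mu) = 11*ln(11/35.87) = 11*-1.182006 = -13.002066.
y - mu = -24.87.
D = 2*(-13.002066 - (-24.87)) = 23.735868, which rounds to 23.7359.

23.7359


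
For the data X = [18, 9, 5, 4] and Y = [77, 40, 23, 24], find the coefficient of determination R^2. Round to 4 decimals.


Fit the OLS line: b0 = 5.5164, b1 = 3.9426.
SSres = 13.5984.
SStot = 1910.0000.
R^2 = 1 - 13.5984/1910.0000 = 0.9929.

0.9929


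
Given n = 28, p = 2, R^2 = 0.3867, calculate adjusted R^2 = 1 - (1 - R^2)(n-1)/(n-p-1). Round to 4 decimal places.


Adjusted R^2 = 1 - (1 - R^2) * (n-1)/(n-p-1).
(1 - R^2) = 0.6133.
(n-1)/(n-p-1) = 27/25.
(1 - R^2) * (n-1) = 0.6133 * 27 = 16.5591.
Divide by (n-p-1): 16.5591 / 25 = 0.6624.
Adj R^2 = 1 - 0.6624 = 0.3376.

0.3376


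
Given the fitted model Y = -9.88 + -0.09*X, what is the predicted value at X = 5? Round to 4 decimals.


Plug X = 5 into Y = -9.88 + -0.09*X:
Y = -9.88 + -0.4500 = -10.3300.

-10.3300


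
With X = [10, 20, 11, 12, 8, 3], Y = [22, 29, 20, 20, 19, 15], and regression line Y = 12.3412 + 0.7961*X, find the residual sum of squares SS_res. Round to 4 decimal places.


Compute predicted values, then residuals = yi - yhat_i.
Residuals: [1.6978, 0.7368, -1.0983, -1.8944, 0.2900, 0.2705].
SSres = sum(residual^2) = 8.3777.

8.3777


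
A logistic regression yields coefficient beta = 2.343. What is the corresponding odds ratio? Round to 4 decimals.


Odds ratio = exp(beta) = exp(2.343).
= 10.4124.

10.4124


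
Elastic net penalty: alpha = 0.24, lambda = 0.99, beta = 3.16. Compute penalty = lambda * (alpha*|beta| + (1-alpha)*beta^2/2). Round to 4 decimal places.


alpha * |beta| = 0.24 * 3.16 = 0.7584.
(1-alpha) * beta^2/2 = 0.76 * 9.9856/2 = 3.7945.
Total = 0.99 * (0.7584 + 3.7945) = 4.5074.

4.5074


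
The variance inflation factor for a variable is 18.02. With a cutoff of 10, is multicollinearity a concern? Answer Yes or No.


Compare VIF = 18.02 to the threshold of 10.
18.02 >= 10, so the answer is Yes.

Yes


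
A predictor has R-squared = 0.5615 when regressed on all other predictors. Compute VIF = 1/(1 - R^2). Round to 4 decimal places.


VIF = 1 / (1 - 0.5615).
= 1 / 0.4385 = 2.2805.

2.2805


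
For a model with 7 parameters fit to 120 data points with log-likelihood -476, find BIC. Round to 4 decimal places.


ln(120) = 4.787492.
k * ln(n) = 7 * 4.787492 = 33.512444.
-2L = 952.
BIC = 33.512444 + 952 = 985.512444, which rounds to 985.5124.

985.5124


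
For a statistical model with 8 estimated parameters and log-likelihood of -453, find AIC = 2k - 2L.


Compute:
2k = 2*8 = 16.
-2*loglik = -2*(-453) = 906.
AIC = 16 + 906 = 922.

922


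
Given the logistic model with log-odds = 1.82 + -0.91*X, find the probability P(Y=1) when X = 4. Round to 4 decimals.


Compute z = 1.82 + (-0.91)(4) = -1.8200.
exp(-z) = 6.1719.
P = 1/(1 + 6.1719) = 0.1394.

0.1394


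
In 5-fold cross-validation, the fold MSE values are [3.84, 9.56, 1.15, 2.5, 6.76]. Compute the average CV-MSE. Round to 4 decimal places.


Add all fold MSEs: 23.8100.
Divide by k = 5: 23.8100/5 = 4.7620.

4.7620


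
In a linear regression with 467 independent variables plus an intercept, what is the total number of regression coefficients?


Including the intercept, the model has 467 predictor coefficients + 1 intercept.
Total = 468.

468


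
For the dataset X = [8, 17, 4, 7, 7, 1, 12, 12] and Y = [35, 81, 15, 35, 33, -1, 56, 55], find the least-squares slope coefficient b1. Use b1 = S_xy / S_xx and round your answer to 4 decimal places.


Calculate xbar = 8.5000, ybar = 38.6250.
S_xx = 178.0000, S_xy = 897.5000.
Using b1 = S_xy / S_xx = 897.5000 / 178.0000, we get b1 = 5.0421.

5.0421


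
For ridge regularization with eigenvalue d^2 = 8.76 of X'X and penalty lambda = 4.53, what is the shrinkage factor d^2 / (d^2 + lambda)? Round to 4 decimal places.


Compute the denominator: 8.76 + 4.53 = 13.2900.
Shrinkage factor = 8.76 / 13.2900 = 0.6591.

0.6591


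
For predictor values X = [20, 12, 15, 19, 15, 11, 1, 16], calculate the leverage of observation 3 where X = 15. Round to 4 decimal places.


n = 8, xbar = 13.6250.
SXX = sum((xi - xbar)^2) = 247.8750.
h = 1/8 + (15 - 13.6250)^2 / 247.8750 = 0.1326.

0.1326


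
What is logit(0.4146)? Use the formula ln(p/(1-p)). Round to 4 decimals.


The odds are p/(1-p) = 0.4146 / 0.5854 = 0.7082.
logit(p) = ln(0.7082) = -0.3450.

-0.3450


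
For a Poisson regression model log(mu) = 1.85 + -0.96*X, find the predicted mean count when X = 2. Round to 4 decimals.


Compute eta = 1.85 + -0.96 * 2 = -0.0700.
Apply inverse link: mu = e^-0.0700 = 0.9324.

0.9324


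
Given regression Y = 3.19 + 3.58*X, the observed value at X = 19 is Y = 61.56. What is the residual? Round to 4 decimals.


Predicted = 3.19 + 3.58 * 19 = 71.2100.
Residual = 61.56 - 71.2100 = -9.6500.

-9.6500


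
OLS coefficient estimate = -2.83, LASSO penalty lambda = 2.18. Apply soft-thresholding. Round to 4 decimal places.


Absolute value: |-2.83| = 2.83.
Compare to lambda = 2.18.
Since |beta| > lambda, coefficient = sign(beta)*(|beta| - lambda) = -0.6500.

-0.6500


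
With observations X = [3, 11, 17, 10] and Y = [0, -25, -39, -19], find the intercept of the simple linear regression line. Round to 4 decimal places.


Compute b1 = -2.8076 from the OLS formula.
With xbar = 10.2500 and ybar = -20.7500, the intercept is:
b0 = -20.7500 - -2.8076 * 10.2500 = 8.0278.

8.0278


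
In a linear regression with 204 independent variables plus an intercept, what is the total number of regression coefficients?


Each predictor gets one coefficient, plus one intercept.
Total parameters = 204 + 1 = 205.

205


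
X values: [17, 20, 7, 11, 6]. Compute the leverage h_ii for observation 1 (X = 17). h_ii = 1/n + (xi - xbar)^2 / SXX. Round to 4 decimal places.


n = 5, xbar = 12.2000.
SXX = sum((xi - xbar)^2) = 150.8000.
h = 1/5 + (17 - 12.2000)^2 / 150.8000 = 0.3528.

0.3528


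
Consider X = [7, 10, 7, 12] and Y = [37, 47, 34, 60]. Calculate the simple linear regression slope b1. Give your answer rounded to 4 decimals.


Calculate xbar = 9.0000, ybar = 44.5000.
S_xx = 18.0000, S_xy = 85.0000.
Using b1 = S_xy / S_xx = 85.0000 / 18.0000, we get b1 = 4.7222.

4.7222


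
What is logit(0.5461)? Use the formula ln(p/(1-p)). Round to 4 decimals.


Compute the odds: 0.5461/0.4539 = 1.2031.
Take the natural log: ln(1.2031) = 0.1849.

0.1849


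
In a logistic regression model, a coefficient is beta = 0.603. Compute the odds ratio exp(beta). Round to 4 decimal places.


The odds ratio is computed as:
OR = e^(0.603) = 1.8276.

1.8276


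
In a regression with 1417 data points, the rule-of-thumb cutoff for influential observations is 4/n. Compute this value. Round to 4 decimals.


The threshold is 4/n.
4/1417 = 0.0028.

0.0028


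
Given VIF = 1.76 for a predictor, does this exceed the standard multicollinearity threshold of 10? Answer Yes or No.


Check: VIF = 1.76 vs threshold = 10.
Since 1.76 < 10, the answer is No.

No


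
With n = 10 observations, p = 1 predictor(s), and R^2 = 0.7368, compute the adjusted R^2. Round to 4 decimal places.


Adjusted R^2 = 1 - (1 - R^2) * (n-1)/(n-p-1).
(1 - R^2) = 0.2632.
(n-1)/(n-p-1) = 9/8.
(1 - R^2) * (n-1) = 0.2632 * 9 = 2.3688.
Divide by (n-p-1): 2.3688 / 8 = 0.2961.
Adj R^2 = 1 - 0.2961 = 0.7039.

0.7039


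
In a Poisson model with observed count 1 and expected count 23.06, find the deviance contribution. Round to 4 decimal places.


Compute y*ln(y/mu) = 1*ln(1/23.06) = 1*-3.138100 = -3.138100.
y - mu = -22.06.
D = 2*(-3.138100 - (-22.06)) = 37.843800, which rounds to 37.8438.

37.8438


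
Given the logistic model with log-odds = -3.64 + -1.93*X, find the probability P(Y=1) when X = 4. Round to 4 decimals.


z = -3.64 + -1.93 * 4 = -11.3600.
Sigmoid: P = 1 / (1 + exp(11.3600)) = 0.0000.

0.0000


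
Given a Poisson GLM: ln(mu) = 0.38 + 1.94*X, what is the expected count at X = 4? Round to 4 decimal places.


Compute eta = 0.38 + 1.94 * 4 = 8.1400.
Apply inverse link: mu = e^8.1400 = 3428.9179.

3428.9179


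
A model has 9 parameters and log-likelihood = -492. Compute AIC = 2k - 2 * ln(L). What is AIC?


AIC = 2k - 2*loglik = 2(9) - 2(-492).
= 18 + 984 = 1002.

1002


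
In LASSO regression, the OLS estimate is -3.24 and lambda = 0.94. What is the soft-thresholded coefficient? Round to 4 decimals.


Check: |-3.24| = 3.24 vs lambda = 0.94.
Since |beta| > lambda, coefficient = sign(beta)*(|beta| - lambda) = -2.3000.
Soft-thresholded coefficient = -2.3000.

-2.3000


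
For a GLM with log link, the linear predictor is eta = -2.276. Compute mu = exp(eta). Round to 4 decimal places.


Apply the inverse link:
mu = e^-2.276 = 0.1027.

0.1027


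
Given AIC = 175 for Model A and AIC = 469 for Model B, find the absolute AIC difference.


|AIC_A - AIC_B| = |175 - 469| = 294.
Model A is preferred (lower AIC).

294


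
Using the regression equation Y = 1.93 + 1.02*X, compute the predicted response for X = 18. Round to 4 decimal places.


Predicted value:
Y = 1.93 + (1.02)(18) = 1.93 + 18.3600 = 20.2900.

20.2900


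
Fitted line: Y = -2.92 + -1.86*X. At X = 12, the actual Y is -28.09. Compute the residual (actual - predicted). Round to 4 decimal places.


Fitted value at X = 12 is yhat = -2.92 + -1.86*12 = -25.2400.
Residual = -28.09 - -25.2400 = -2.8500.

-2.8500


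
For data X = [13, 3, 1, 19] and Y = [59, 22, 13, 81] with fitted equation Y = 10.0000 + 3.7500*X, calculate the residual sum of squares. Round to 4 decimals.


Predicted values from Y = 10.0000 + 3.7500*X.
Residuals: [0.2500, 0.7500, -0.7500, -0.2500].
SSres = 1.2500.

1.2500


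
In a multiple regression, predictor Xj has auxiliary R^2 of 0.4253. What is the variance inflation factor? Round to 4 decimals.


VIF = 1 / (1 - 0.4253).
= 1 / 0.5747 = 1.7400.

1.7400


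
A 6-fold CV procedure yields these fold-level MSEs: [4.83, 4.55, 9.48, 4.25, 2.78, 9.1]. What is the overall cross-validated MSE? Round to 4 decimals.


Add all fold MSEs: 34.9900.
Divide by k = 6: 34.9900/6 = 5.8317.

5.8317


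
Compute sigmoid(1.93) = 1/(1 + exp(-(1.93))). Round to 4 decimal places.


Compute exp(-1.9300) = 0.1451.
Sigmoid = 1 / (1 + 0.1451) = 1 / 1.1451 = 0.8732.

0.8732


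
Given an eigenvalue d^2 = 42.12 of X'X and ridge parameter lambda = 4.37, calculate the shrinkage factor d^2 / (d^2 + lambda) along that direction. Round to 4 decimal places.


d^2 + lambda = 42.12 + 4.37 = 46.4900.
Shrinkage factor = 42.12/46.4900 = 0.9060.

0.9060
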